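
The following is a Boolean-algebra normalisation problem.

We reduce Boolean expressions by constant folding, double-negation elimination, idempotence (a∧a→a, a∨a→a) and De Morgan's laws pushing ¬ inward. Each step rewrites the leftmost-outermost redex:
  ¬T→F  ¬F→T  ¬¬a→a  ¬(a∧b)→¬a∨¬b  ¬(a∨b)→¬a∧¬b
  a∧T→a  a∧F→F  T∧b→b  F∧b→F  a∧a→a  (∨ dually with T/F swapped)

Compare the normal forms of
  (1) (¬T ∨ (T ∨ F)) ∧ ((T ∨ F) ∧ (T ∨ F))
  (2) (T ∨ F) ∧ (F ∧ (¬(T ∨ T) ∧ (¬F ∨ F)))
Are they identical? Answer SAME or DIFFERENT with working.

Term A:
  start: (¬T ∨ (T ∨ F)) ∧ ((T ∨ F) ∧ (T ∨ F))
  step 1: (F ∨ (T ∨ F)) ∧ ((T ∨ F) ∧ (T ∨ F))
  step 2: (T ∨ F) ∧ ((T ∨ F) ∧ (T ∨ F))
  step 3: T ∧ ((T ∨ F) ∧ (T ∨ F))
  step 4: (T ∨ F) ∧ (T ∨ F)
  step 5: T ∨ F
  step 6: T

Term B:
  start: (T ∨ F) ∧ (F ∧ (¬(T ∨ T) ∧ (¬F ∨ F)))
  step 1: T ∧ (F ∧ (¬(T ∨ T) ∧ (¬F ∨ F)))
  step 2: F ∧ (¬(T ∨ T) ∧ (¬F ∨ F))
  step 3: F

Answer: DIFFERENT — A ⇓ T, B ⇓ F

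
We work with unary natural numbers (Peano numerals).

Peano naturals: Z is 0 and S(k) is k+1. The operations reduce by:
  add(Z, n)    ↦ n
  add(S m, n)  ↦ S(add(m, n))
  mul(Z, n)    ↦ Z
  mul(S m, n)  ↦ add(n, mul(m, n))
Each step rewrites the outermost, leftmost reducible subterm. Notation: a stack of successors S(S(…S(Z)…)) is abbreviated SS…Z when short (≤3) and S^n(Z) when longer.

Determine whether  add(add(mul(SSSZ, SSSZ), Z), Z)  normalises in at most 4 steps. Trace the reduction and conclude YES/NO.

Answer: NO — after 4 steps the term is S(add(add(add(SSZ, mul(SSZ, SSSZ)), Z), Z)), not yet normal

Derivation:
  start: add(add(mul(SSSZ, SSSZ), Z), Z)
  [1] add(add(add(SSSZ, mul(SSZ, SSSZ)), Z), Z)
  [2] add(add(S(add(SSZ, mul(SSZ, SSSZ))), Z), Z)
  [3] add(S(add(add(SSZ, mul(SSZ, SSSZ)), Z)), Z)
  [4] S(add(add(add(SSZ, mul(SSZ, SSSZ)), Z), Z))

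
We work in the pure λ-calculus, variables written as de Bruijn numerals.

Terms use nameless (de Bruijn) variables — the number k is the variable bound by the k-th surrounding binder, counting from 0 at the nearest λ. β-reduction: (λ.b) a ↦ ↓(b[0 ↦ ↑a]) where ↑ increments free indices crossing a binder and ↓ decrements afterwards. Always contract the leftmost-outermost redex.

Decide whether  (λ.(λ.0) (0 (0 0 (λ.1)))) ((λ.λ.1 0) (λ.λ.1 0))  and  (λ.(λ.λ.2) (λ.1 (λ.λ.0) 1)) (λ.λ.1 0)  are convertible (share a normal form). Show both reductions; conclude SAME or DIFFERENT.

Term A:
  start: (λ.(λ.0) (0 (0 0 (λ.1)))) ((λ.λ.1 0) (λ.λ.1 0))
  [1] (λ.0) ((λ.λ.1 0) (λ.λ.1 0) ((λ.λ.1 0) (λ.λ.1 0) ((λ.λ.1 0) (λ.λ.1 0)) (λ.(λ.λ.1 0) (λ.λ.1 0))))
  [2] (λ.λ.1 0) (λ.λ.1 0) ((λ.λ.1 0) (λ.λ.1 0) ((λ.λ.1 0) (λ.λ.1 0)) (λ.(λ.λ.1 0) (λ.λ.1 0)))
  [3] (λ.(λ.λ.1 0) 0) ((λ.λ.1 0) (λ.λ.1 0) ((λ.λ.1 0) (λ.λ.1 0)) (λ.(λ.λ.1 0) (λ.λ.1 0)))
  [4] (λ.λ.1 0) ((λ.λ.1 0) (λ.λ.1 0) ((λ.λ.1 0) (λ.λ.1 0)) (λ.(λ.λ.1 0) (λ.λ.1 0)))
  [5] λ.(λ.λ.1 0) (λ.λ.1 0) ((λ.λ.1 0) (λ.λ.1 0)) (λ.(λ.λ.1 0) (λ.λ.1 0)) 0
  [6] λ.(λ.(λ.λ.1 0) 0) ((λ.λ.1 0) (λ.λ.1 0)) (λ.(λ.λ.1 0) (λ.λ.1 0)) 0
  [7] λ.(λ.λ.1 0) ((λ.λ.1 0) (λ.λ.1 0)) (λ.(λ.λ.1 0) (λ.λ.1 0)) 0
  [8] λ.(λ.(λ.λ.1 0) (λ.λ.1 0) 0) (λ.(λ.λ.1 0) (λ.λ.1 0)) 0
  [9] λ.(λ.λ.1 0) (λ.λ.1 0) (λ.(λ.λ.1 0) (λ.λ.1 0)) 0
  [10] λ.(λ.(λ.λ.1 0) 0) (λ.(λ.λ.1 0) (λ.λ.1 0)) 0
  [11] λ.(λ.λ.1 0) (λ.(λ.λ.1 0) (λ.λ.1 0)) 0
  [12] λ.(λ.(λ.(λ.λ.1 0) (λ.λ.1 0)) 0) 0
  [13] λ.(λ.(λ.λ.1 0) (λ.λ.1 0)) 0
  [14] λ.(λ.λ.1 0) (λ.λ.1 0)
  [15] λ.λ.(λ.λ.1 0) 0
  [16] λ.λ.λ.1 0

Term B:
  start: (λ.(λ.λ.2) (λ.1 (λ.λ.0) 1)) (λ.λ.1 0)
  [1] (λ.λ.λ.λ.1 0) (λ.(λ.λ.1 0) (λ.λ.0) (λ.λ.1 0))
  [2] λ.λ.λ.1 0

Answer: SAME — A ⇓ λ.λ.λ.1 0, B ⇓ λ.λ.λ.1 0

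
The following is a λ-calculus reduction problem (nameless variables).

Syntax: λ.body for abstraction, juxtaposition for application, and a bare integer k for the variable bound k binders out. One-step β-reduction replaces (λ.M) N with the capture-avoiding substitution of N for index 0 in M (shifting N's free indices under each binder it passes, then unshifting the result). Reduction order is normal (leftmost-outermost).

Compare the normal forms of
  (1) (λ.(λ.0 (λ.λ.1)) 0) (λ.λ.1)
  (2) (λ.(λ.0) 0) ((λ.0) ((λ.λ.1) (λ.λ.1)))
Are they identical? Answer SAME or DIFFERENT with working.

Answer: SAME — A ⇓ λ.λ.λ.1, B ⇓ λ.λ.λ.1

Reduction:
Term A:
  start: (λ.(λ.0 (λ.λ.1)) 0) (λ.λ.1)
  →1  (λ.0 (λ.λ.1)) (λ.λ.1)
  →2  (λ.λ.1) (λ.λ.1)
  →3  λ.λ.λ.1

Term B:
  start: (λ.(λ.0) 0) ((λ.0) ((λ.λ.1) (λ.λ.1)))
  →1  (λ.0) ((λ.0) ((λ.λ.1) (λ.λ.1)))
  →2  (λ.0) ((λ.λ.1) (λ.λ.1))
  →3  (λ.λ.1) (λ.λ.1)
  →4  λ.λ.λ.1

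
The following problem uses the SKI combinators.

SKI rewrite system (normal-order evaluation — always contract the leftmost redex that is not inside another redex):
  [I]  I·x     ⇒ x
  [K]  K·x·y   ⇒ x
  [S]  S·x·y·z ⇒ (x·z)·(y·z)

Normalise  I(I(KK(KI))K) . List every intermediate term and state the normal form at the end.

Answer: normal form = KK  (in 3 steps)

Derivation:
  start: I(I(KK(KI))K)
  step 1: I(KK(KI))K
  step 2: KK(KI)K
  step 3: KK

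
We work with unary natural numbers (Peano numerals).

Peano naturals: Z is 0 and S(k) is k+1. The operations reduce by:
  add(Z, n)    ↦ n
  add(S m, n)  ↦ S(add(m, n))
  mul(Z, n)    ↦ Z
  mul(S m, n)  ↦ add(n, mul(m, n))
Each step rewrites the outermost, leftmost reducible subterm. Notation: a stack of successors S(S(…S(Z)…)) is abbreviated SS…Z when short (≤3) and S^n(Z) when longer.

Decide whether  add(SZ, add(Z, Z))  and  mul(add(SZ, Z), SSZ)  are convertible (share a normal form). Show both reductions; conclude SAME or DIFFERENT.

Term A:
  start: add(SZ, add(Z, Z))
  [1] S(add(Z, add(Z, Z)))
  [2] S(add(Z, Z))
  [3] SZ

Term B:
  start: mul(add(SZ, Z), SSZ)
  [1] mul(S(add(Z, Z)), SSZ)
  [2] add(SSZ, mul(add(Z, Z), SSZ))
  [3] S(add(SZ, mul(add(Z, Z), SSZ)))
  [4] S(S(add(Z, mul(add(Z, Z), SSZ))))
  [5] S(S(mul(add(Z, Z), SSZ)))
  [6] S(S(mul(Z, SSZ)))
  [7] SSZ

Answer: DIFFERENT — A ⇓ SZ, B ⇓ SSZ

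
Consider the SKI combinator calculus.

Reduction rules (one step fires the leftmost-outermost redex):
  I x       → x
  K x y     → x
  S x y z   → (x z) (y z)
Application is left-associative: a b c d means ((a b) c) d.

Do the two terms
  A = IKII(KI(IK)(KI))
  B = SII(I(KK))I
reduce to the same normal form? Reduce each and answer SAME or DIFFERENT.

Answer: SAME — A ⇓ KI, B ⇓ KI

Derivation:
Term A:
  start: IKII(KI(IK)(KI))
  [1] KII(KI(IK)(KI))
  [2] I(KI(IK)(KI))
  [3] KI(IK)(KI)
  [4] I(KI)
  [5] KI

Term B:
  start: SII(I(KK))I
  [1] I(I(KK))(I(I(KK)))I
  [2] I(KK)(I(I(KK)))I
  [3] KK(I(I(KK)))I
  [4] KI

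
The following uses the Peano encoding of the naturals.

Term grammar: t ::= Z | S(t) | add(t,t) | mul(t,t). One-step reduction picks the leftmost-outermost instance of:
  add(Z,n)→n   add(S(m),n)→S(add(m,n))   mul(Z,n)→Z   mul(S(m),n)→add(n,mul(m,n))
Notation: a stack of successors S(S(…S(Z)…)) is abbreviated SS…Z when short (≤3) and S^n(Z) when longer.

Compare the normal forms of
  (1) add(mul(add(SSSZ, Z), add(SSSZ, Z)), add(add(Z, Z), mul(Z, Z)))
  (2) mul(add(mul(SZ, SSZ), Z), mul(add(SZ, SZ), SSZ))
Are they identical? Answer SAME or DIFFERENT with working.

Answer: DIFFERENT — A ⇓ S^9(Z), B ⇓ S^8(Z)

Derivation:
Term A:
  start: add(mul(add(SSSZ, Z), add(SSSZ, Z)), add(add(Z, Z), mul(Z, Z)))
  [1] add(mul(S(add(SSZ, Z)), add(SSSZ, Z)), add(add(Z, Z), mul(Z, Z)))
  [2] add(add(add(SSSZ, Z), mul(add(SSZ, Z), add(SSSZ, Z))), add(add(Z, Z), mul(Z, Z)))
  [3] add(add(S(add(SSZ, Z)), mul(add(SSZ, Z), add(SSSZ, Z))), add(add(Z, Z), mul(Z, Z)))
  [4] add(S(add(add(SSZ, Z), mul(add(SSZ, Z), add(SSSZ, Z)))), add(add(Z, Z), mul(Z, Z)))
  [5] S(add(add(add(SSZ, Z), mul(add(SSZ, Z), add(SSSZ, Z))), add(add(Z, Z), mul(Z, Z))))
  [6] S(add(add(S(add(SZ, Z)), mul(add(SSZ, Z), add(SSSZ, Z))), add(add(Z, Z), mul(Z, Z))))
  [7] S(add(S(add(add(SZ, Z), mul(add(SSZ, Z), add(SSSZ, Z)))), add(add(Z, Z), mul(Z, Z))))
  [8] S(S(add(add(add(SZ, Z), mul(add(SSZ, Z), add(SSSZ, Z))), add(add(Z, Z), mul(Z, Z)))))
  [9] S(S(add(add(S(add(Z, Z)), mul(add(SSZ, Z), add(SSSZ, Z))), add(add(Z, Z), mul(Z, Z)))))
  [10] S(S(add(S(add(add(Z, Z), mul(add(SSZ, Z), add(SSSZ, Z)))), add(add(Z, Z), mul(Z, Z)))))
  [11] S(S(S(add(add(add(Z, Z), mul(add(SSZ, Z), add(SSSZ, Z))), add(add(Z, Z), mul(Z, Z))))))
  [12] S(S(S(add(add(Z, mul(add(SSZ, Z), add(SSSZ, Z))), add(add(Z, Z), mul(Z, Z))))))
  [13] S(S(S(add(mul(add(SSZ, Z), add(SSSZ, Z)), add(add(Z, Z), mul(Z, Z))))))
  [14] S(S(S(add(mul(S(add(SZ, Z)), add(SSSZ, Z)), add(add(Z, Z), mul(Z, Z))))))
  [15] S(S(S(add(add(add(SSSZ, Z), mul(add(SZ, Z), add(SSSZ, Z))), add(add(Z, Z), mul(Z, Z))))))
  [16] S(S(S(add(add(S(add(SSZ, Z)), mul(add(SZ, Z), add(SSSZ, Z))), add(add(Z, Z), mul(Z, Z))))))
  [17] S(S(S(add(S(add(add(SSZ, Z), mul(add(SZ, Z), add(SSSZ, Z)))), add(add(Z, Z), mul(Z, Z))))))
  [18] S(S(S(S(add(add(add(SSZ, Z), mul(add(SZ, Z), add(SSSZ, Z))), add(add(Z, Z), mul(Z, Z)))))))
  [19] S(S(S(S(add(add(S(add(SZ, Z)), mul(add(SZ, Z), add(SSSZ, Z))), add(add(Z, Z), mul(Z, Z)))))))
  [20] S(S(S(S(add(S(add(add(SZ, Z), mul(add(SZ, Z), add(SSSZ, Z)))), add(add(Z, Z), mul(Z, Z)))))))
  [21] S(S(S(S(S(add(add(add(SZ, Z), mul(add(SZ, Z), add(SSSZ, Z))), add(add(Z, Z), mul(Z, Z))))))))
  [22] S(S(S(S(S(add(add(S(add(Z, Z)), mul(add(SZ, Z), add(SSSZ, Z))), add(add(Z, Z), mul(Z, Z))))))))
  [23] S(S(S(S(S(add(S(add(add(Z, Z), mul(add(SZ, Z), add(SSSZ, Z)))), add(add(Z, Z), mul(Z, Z))))))))
  [24] S(S(S(S(S(S(add(add(add(Z, Z), mul(add(SZ, Z), add(SSSZ, Z))), add(add(Z, Z), mul(Z, Z)))))))))
  [25] S(S(S(S(S(S(add(add(Z, mul(add(SZ, Z), add(SSSZ, Z))), add(add(Z, Z), mul(Z, Z)))))))))
  [26] S(S(S(S(S(S(add(mul(add(SZ, Z), add(SSSZ, Z)), add(add(Z, Z), mul(Z, Z)))))))))
  [27] S(S(S(S(S(S(add(mul(S(add(Z, Z)), add(SSSZ, Z)), add(add(Z, Z), mul(Z, Z)))))))))
  [28] S(S(S(S(S(S(add(add(add(SSSZ, Z), mul(add(Z, Z), add(SSSZ, Z))), add(add(Z, Z), mul(Z, Z)))))))))
  [29] S(S(S(S(S(S(add(add(S(add(SSZ, Z)), mul(add(Z, Z), add(SSSZ, Z))), add(add(Z, Z), mul(Z, Z)))))))))
  [30] S(S(S(S(S(S(add(S(add(add(SSZ, Z), mul(add(Z, Z), add(SSSZ, Z)))), add(add(Z, Z), mul(Z, Z)))))))))
  [31] S(S(S(S(S(S(S(add(add(add(SSZ, Z), mul(add(Z, Z), add(SSSZ, Z))), add(add(Z, Z), mul(Z, Z))))))))))
  [32] S(S(S(S(S(S(S(add(add(S(add(SZ, Z)), mul(add(Z, Z), add(SSSZ, Z))), add(add(Z, Z), mul(Z, Z))))))))))
  [33] S(S(S(S(S(S(S(add(S(add(add(SZ, Z), mul(add(Z, Z), add(SSSZ, Z)))), add(add(Z, Z), mul(Z, Z))))))))))
  [34] S(S(S(S(S(S(S(S(add(add(add(SZ, Z), mul(add(Z, Z), add(SSSZ, Z))), add(add(Z, Z), mul(Z, Z)))))))))))
  [35] S(S(S(S(S(S(S(S(add(add(S(add(Z, Z)), mul(add(Z, Z), add(SSSZ, Z))), add(add(Z, Z), mul(Z, Z)))))))))))
  [36] S(S(S(S(S(S(S(S(add(S(add(add(Z, Z), mul(add(Z, Z), add(SSSZ, Z)))), add(add(Z, Z), mul(Z, Z)))))))))))
  [37] S(S(S(S(S(S(S(S(S(add(add(add(Z, Z), mul(add(Z, Z), add(SSSZ, Z))), add(add(Z, Z), mul(Z, Z))))))))))))
  [38] S(S(S(S(S(S(S(S(S(add(add(Z, mul(add(Z, Z), add(SSSZ, Z))), add(add(Z, Z), mul(Z, Z))))))))))))
  [39] S(S(S(S(S(S(S(S(S(add(mul(add(Z, Z), add(SSSZ, Z)), add(add(Z, Z), mul(Z, Z))))))))))))
  [40] S(S(S(S(S(S(S(S(S(add(mul(Z, add(SSSZ, Z)), add(add(Z, Z), mul(Z, Z))))))))))))
  [41] S(S(S(S(S(S(S(S(S(add(Z, add(add(Z, Z), mul(Z, Z))))))))))))
  [42] S(S(S(S(S(S(S(S(S(add(add(Z, Z), mul(Z, Z)))))))))))
  [43] S(S(S(S(S(S(S(S(S(add(Z, mul(Z, Z)))))))))))
  [44] S(S(S(S(S(S(S(S(S(mul(Z, Z))))))))))
  [45] S^9(Z)

Term B:
  start: mul(add(mul(SZ, SSZ), Z), mul(add(SZ, SZ), SSZ))
  [1] mul(add(add(SSZ, mul(Z, SSZ)), Z), mul(add(SZ, SZ), SSZ))
  [2] mul(add(S(add(SZ, mul(Z, SSZ))), Z), mul(add(SZ, SZ), SSZ))
  [3] mul(S(add(add(SZ, mul(Z, SSZ)), Z)), mul(add(SZ, SZ), SSZ))
  [4] add(mul(add(SZ, SZ), SSZ), mul(add(add(SZ, mul(Z, SSZ)), Z), mul(add(SZ, SZ), SSZ)))
  [5] add(mul(S(add(Z, SZ)), SSZ), mul(add(add(SZ, mul(Z, SSZ)), Z), mul(add(SZ, SZ), SSZ)))
  [6] add(add(SSZ, mul(add(Z, SZ), SSZ)), mul(add(add(SZ, mul(Z, SSZ)), Z), mul(add(SZ, SZ), SSZ)))
  [7] add(S(add(SZ, mul(add(Z, SZ), SSZ))), mul(add(add(SZ, mul(Z, SSZ)), Z), mul(add(SZ, SZ), SSZ)))
  [8] S(add(add(SZ, mul(add(Z, SZ), SSZ)), mul(add(add(SZ, mul(Z, SSZ)), Z), mul(add(SZ, SZ), SSZ))))
  [9] S(add(S(add(Z, mul(add(Z, SZ), SSZ))), mul(add(add(SZ, mul(Z, SSZ)), Z), mul(add(SZ, SZ), SSZ))))
  [10] S(S(add(add(Z, mul(add(Z, SZ), SSZ)), mul(add(add(SZ, mul(Z, SSZ)), Z), mul(add(SZ, SZ), SSZ)))))
  [11] S(S(add(mul(add(Z, SZ), SSZ), mul(add(add(SZ, mul(Z, SSZ)), Z), mul(add(SZ, SZ), SSZ)))))
  [12] S(S(add(mul(SZ, SSZ), mul(add(add(SZ, mul(Z, SSZ)), Z), mul(add(SZ, SZ), SSZ)))))
  [13] S(S(add(add(SSZ, mul(Z, SSZ)), mul(add(add(SZ, mul(Z, SSZ)), Z), mul(add(SZ, SZ), SSZ)))))
  [14] S(S(add(S(add(SZ, mul(Z, SSZ))), mul(add(add(SZ, mul(Z, SSZ)), Z), mul(add(SZ, SZ), SSZ)))))
  [15] S(S(S(add(add(SZ, mul(Z, SSZ)), mul(add(add(SZ, mul(Z, SSZ)), Z), mul(add(SZ, SZ), SSZ))))))
  [16] S(S(S(add(S(add(Z, mul(Z, SSZ))), mul(add(add(SZ, mul(Z, SSZ)), Z), mul(add(SZ, SZ), SSZ))))))
  [17] S(S(S(S(add(add(Z, mul(Z, SSZ)), mul(add(add(SZ, mul(Z, SSZ)), Z), mul(add(SZ, SZ), SSZ)))))))
  [18] S(S(S(S(add(mul(Z, SSZ), mul(add(add(SZ, mul(Z, SSZ)), Z), mul(add(SZ, SZ), SSZ)))))))
  [19] S(S(S(S(add(Z, mul(add(add(SZ, mul(Z, SSZ)), Z), mul(add(SZ, SZ), SSZ)))))))
  [20] S(S(S(S(mul(add(add(SZ, mul(Z, SSZ)), Z), mul(add(SZ, SZ), SSZ))))))
  [21] S(S(S(S(mul(add(S(add(Z, mul(Z, SSZ))), Z), mul(add(SZ, SZ), SSZ))))))
  [22] S(S(S(S(mul(S(add(add(Z, mul(Z, SSZ)), Z)), mul(add(SZ, SZ), SSZ))))))
  [23] S(S(S(S(add(mul(add(SZ, SZ), SSZ), mul(add(add(Z, mul(Z, SSZ)), Z), mul(add(SZ, SZ), SSZ)))))))
  [24] S(S(S(S(add(mul(S(add(Z, SZ)), SSZ), mul(add(add(Z, mul(Z, SSZ)), Z), mul(add(SZ, SZ), SSZ)))))))
  [25] S(S(S(S(add(add(SSZ, mul(add(Z, SZ), SSZ)), mul(add(add(Z, mul(Z, SSZ)), Z), mul(add(SZ, SZ), SSZ)))))))
  [26] S(S(S(S(add(S(add(SZ, mul(add(Z, SZ), SSZ))), mul(add(add(Z, mul(Z, SSZ)), Z), mul(add(SZ, SZ), SSZ)))))))
  [27] S(S(S(S(S(add(add(SZ, mul(add(Z, SZ), SSZ)), mul(add(add(Z, mul(Z, SSZ)), Z), mul(add(SZ, SZ), SSZ))))))))
  [28] S(S(S(S(S(add(S(add(Z, mul(add(Z, SZ), SSZ))), mul(add(add(Z, mul(Z, SSZ)), Z), mul(add(SZ, SZ), SSZ))))))))
  [29] S(S(S(S(S(S(add(add(Z, mul(add(Z, SZ), SSZ)), mul(add(add(Z, mul(Z, SSZ)), Z), mul(add(SZ, SZ), SSZ)))))))))
  [30] S(S(S(S(S(S(add(mul(add(Z, SZ), SSZ), mul(add(add(Z, mul(Z, SSZ)), Z), mul(add(SZ, SZ), SSZ)))))))))
  [31] S(S(S(S(S(S(add(mul(SZ, SSZ), mul(add(add(Z, mul(Z, SSZ)), Z), mul(add(SZ, SZ), SSZ)))))))))
  [32] S(S(S(S(S(S(add(add(SSZ, mul(Z, SSZ)), mul(add(add(Z, mul(Z, SSZ)), Z), mul(add(SZ, SZ), SSZ)))))))))
  [33] S(S(S(S(S(S(add(S(add(SZ, mul(Z, SSZ))), mul(add(add(Z, mul(Z, SSZ)), Z), mul(add(SZ, SZ), SSZ)))))))))
  [34] S(S(S(S(S(S(S(add(add(SZ, mul(Z, SSZ)), mul(add(add(Z, mul(Z, SSZ)), Z), mul(add(SZ, SZ), SSZ))))))))))
  [35] S(S(S(S(S(S(S(add(S(add(Z, mul(Z, SSZ))), mul(add(add(Z, mul(Z, SSZ)), Z), mul(add(SZ, SZ), SSZ))))))))))
  [36] S(S(S(S(S(S(S(S(add(add(Z, mul(Z, SSZ)), mul(add(add(Z, mul(Z, SSZ)), Z), mul(add(SZ, SZ), SSZ)))))))))))
  [37] S(S(S(S(S(S(S(S(add(mul(Z, SSZ), mul(add(add(Z, mul(Z, SSZ)), Z), mul(add(SZ, SZ), SSZ)))))))))))
  [38] S(S(S(S(S(S(S(S(add(Z, mul(add(add(Z, mul(Z, SSZ)), Z), mul(add(SZ, SZ), SSZ)))))))))))
  [39] S(S(S(S(S(S(S(S(mul(add(add(Z, mul(Z, SSZ)), Z), mul(add(SZ, SZ), SSZ))))))))))
  [40] S(S(S(S(S(S(S(S(mul(add(mul(Z, SSZ), Z), mul(add(SZ, SZ), SSZ))))))))))
  [41] S(S(S(S(S(S(S(S(mul(add(Z, Z), mul(add(SZ, SZ), SSZ))))))))))
  [42] S(S(S(S(S(S(S(S(mul(Z, mul(add(SZ, SZ), SSZ))))))))))
  [43] S^8(Z)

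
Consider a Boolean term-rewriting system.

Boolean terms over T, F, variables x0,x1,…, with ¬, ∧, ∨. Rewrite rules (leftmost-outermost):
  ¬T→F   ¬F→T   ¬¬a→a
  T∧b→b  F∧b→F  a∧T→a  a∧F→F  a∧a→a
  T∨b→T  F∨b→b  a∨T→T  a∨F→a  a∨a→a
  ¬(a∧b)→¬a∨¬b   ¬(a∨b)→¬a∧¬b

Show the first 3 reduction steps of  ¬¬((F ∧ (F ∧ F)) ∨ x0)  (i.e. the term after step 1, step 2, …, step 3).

Answer: after 3 steps: x0

Derivation:
  start: ¬¬((F ∧ (F ∧ F)) ∨ x0)
  step 1: (F ∧ (F ∧ F)) ∨ x0
  step 2: F ∨ x0
  step 3: x0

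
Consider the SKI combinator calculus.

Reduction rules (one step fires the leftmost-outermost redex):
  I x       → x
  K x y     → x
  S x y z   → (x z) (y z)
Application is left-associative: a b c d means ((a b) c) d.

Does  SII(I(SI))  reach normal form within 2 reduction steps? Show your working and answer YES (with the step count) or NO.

  start: SII(I(SI))
  step 1: I(I(SI))(I(I(SI)))
  step 2: I(SI)(I(I(SI)))

Answer: NO — after 2 steps the term is I(SI)(I(I(SI))), not yet normal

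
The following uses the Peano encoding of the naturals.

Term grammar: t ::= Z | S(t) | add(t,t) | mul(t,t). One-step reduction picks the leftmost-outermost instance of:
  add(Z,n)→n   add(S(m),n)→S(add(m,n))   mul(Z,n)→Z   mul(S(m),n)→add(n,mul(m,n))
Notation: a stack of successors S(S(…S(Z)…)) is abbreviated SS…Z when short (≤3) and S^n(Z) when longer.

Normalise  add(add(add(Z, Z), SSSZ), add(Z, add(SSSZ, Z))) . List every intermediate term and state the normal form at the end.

Answer: normal form = S^6(Z)  (in 11 steps)

Derivation:
  start: add(add(add(Z, Z), SSSZ), add(Z, add(SSSZ, Z)))
  step 1: add(add(Z, SSSZ), add(Z, add(SSSZ, Z)))
  step 2: add(SSSZ, add(Z, add(SSSZ, Z)))
  step 3: S(add(SSZ, add(Z, add(SSSZ, Z))))
  step 4: S(S(add(SZ, add(Z, add(SSSZ, Z)))))
  step 5: S(S(S(add(Z, add(Z, add(SSSZ, Z))))))
  step 6: S(S(S(add(Z, add(SSSZ, Z)))))
  step 7: S(S(S(add(SSSZ, Z))))
  step 8: S(S(S(S(add(SSZ, Z)))))
  step 9: S(S(S(S(S(add(SZ, Z))))))
  step 10: S(S(S(S(S(S(add(Z, Z)))))))
  step 11: S^6(Z)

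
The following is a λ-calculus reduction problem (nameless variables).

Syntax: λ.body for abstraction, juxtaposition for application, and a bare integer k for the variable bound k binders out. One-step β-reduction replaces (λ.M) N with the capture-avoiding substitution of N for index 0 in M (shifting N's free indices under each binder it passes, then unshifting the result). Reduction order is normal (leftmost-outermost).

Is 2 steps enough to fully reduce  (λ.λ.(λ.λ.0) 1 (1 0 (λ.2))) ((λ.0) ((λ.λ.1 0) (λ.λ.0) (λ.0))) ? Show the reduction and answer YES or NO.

Answer: NO — after 2 steps the term is λ.(λ.0) ((λ.0) ((λ.λ.1 0) (λ.λ.0) (λ.0)) 0 (λ.(λ.0) ((λ.λ.1 0) (λ.λ.0) (λ.0)))), not yet normal

Derivation:
  start: (λ.λ.(λ.λ.0) 1 (1 0 (λ.2))) ((λ.0) ((λ.λ.1 0) (λ.λ.0) (λ.0)))
  →1  λ.(λ.λ.0) ((λ.0) ((λ.λ.1 0) (λ.λ.0) (λ.0))) ((λ.0) ((λ.λ.1 0) (λ.λ.0) (λ.0)) 0 (λ.(λ.0) ((λ.λ.1 0) (λ.λ.0) (λ.0))))
  →2  λ.(λ.0) ((λ.0) ((λ.λ.1 0) (λ.λ.0) (λ.0)) 0 (λ.(λ.0) ((λ.λ.1 0) (λ.λ.0) (λ.0))))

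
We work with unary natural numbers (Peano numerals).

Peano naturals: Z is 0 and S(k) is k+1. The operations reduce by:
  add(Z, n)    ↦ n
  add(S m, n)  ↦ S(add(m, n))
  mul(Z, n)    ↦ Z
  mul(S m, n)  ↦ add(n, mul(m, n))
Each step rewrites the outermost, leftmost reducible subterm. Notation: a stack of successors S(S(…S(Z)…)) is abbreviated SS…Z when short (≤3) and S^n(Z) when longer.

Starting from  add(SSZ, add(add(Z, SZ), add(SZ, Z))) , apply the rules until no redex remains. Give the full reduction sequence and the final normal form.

  start: add(SSZ, add(add(Z, SZ), add(SZ, Z)))
  [1] S(add(SZ, add(add(Z, SZ), add(SZ, Z))))
  [2] S(S(add(Z, add(add(Z, SZ), add(SZ, Z)))))
  [3] S(S(add(add(Z, SZ), add(SZ, Z))))
  [4] S(S(add(SZ, add(SZ, Z))))
  [5] S(S(S(add(Z, add(SZ, Z)))))
  [6] S(S(S(add(SZ, Z))))
  [7] S(S(S(S(add(Z, Z)))))
  [8] S^4(Z)

Answer: normal form = S^4(Z)  (in 8 steps)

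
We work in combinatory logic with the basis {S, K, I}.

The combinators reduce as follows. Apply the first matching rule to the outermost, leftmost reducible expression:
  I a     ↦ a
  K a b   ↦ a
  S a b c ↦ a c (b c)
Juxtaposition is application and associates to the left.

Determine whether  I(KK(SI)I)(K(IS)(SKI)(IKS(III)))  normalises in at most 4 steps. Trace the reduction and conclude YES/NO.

Answer: YES — reaches normal form I in 3 ≤ 4 steps

Derivation:
  start: I(KK(SI)I)(K(IS)(SKI)(IKS(III)))
  [1] KK(SI)I(K(IS)(SKI)(IKS(III)))
  [2] KI(K(IS)(SKI)(IKS(III)))
  [3] I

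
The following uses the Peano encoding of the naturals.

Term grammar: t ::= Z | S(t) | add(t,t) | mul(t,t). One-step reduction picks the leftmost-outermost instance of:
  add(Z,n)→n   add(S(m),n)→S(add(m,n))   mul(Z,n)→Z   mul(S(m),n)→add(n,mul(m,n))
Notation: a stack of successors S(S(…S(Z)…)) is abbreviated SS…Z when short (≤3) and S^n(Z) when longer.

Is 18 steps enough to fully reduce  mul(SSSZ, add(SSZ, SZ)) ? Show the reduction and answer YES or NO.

  start: mul(SSSZ, add(SSZ, SZ))
  step 1: add(add(SSZ, SZ), mul(SSZ, add(SSZ, SZ)))
  step 2: add(S(add(SZ, SZ)), mul(SSZ, add(SSZ, SZ)))
  step 3: S(add(add(SZ, SZ), mul(SSZ, add(SSZ, SZ))))
  step 4: S(add(S(add(Z, SZ)), mul(SSZ, add(SSZ, SZ))))
  step 5: S(S(add(add(Z, SZ), mul(SSZ, add(SSZ, SZ)))))
  step 6: S(S(add(SZ, mul(SSZ, add(SSZ, SZ)))))
  step 7: S(S(S(add(Z, mul(SSZ, add(SSZ, SZ))))))
  step 8: S(S(S(mul(SSZ, add(SSZ, SZ)))))
  step 9: S(S(S(add(add(SSZ, SZ), mul(SZ, add(SSZ, SZ))))))
  step 10: S(S(S(add(S(add(SZ, SZ)), mul(SZ, add(SSZ, SZ))))))
  step 11: S(S(S(S(add(add(SZ, SZ), mul(SZ, add(SSZ, SZ)))))))
  step 12: S(S(S(S(add(S(add(Z, SZ)), mul(SZ, add(SSZ, SZ)))))))
  step 13: S(S(S(S(S(add(add(Z, SZ), mul(SZ, add(SSZ, SZ))))))))
  step 14: S(S(S(S(S(add(SZ, mul(SZ, add(SSZ, SZ))))))))
  step 15: S(S(S(S(S(S(add(Z, mul(SZ, add(SSZ, SZ)))))))))
  step 16: S(S(S(S(S(S(mul(SZ, add(SSZ, SZ))))))))
  step 17: S(S(S(S(S(S(add(add(SSZ, SZ), mul(Z, add(SSZ, SZ)))))))))
  step 18: S(S(S(S(S(S(add(S(add(SZ, SZ)), mul(Z, add(SSZ, SZ)))))))))

Answer: NO — after 18 steps the term is S(S(S(S(S(S(add(S(add(SZ, SZ)), mul(Z, add(SSZ, SZ))))))))), not yet normal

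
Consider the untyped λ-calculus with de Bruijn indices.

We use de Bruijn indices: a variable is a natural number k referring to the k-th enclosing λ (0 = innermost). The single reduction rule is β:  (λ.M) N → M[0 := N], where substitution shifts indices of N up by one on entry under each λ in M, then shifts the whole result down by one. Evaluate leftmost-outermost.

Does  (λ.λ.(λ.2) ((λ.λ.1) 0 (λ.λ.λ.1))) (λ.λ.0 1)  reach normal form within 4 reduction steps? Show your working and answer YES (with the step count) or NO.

  start: (λ.λ.(λ.2) ((λ.λ.1) 0 (λ.λ.λ.1))) (λ.λ.0 1)
  →1  λ.(λ.λ.λ.0 1) ((λ.λ.1) 0 (λ.λ.λ.1))
  →2  λ.λ.λ.0 1

Answer: YES — reaches normal form λ.λ.λ.0 1 in 2 ≤ 4 steps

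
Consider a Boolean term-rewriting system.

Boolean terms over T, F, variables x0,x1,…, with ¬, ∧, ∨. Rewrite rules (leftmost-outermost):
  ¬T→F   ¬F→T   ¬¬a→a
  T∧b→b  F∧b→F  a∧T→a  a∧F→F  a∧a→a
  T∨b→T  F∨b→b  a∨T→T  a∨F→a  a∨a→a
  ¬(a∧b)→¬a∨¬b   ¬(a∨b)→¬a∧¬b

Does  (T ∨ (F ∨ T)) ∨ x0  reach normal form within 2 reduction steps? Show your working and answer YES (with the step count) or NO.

Answer: YES — reaches normal form T in 2 ≤ 2 steps

Derivation:
  start: (T ∨ (F ∨ T)) ∨ x0
  step 1: T ∨ x0
  step 2: T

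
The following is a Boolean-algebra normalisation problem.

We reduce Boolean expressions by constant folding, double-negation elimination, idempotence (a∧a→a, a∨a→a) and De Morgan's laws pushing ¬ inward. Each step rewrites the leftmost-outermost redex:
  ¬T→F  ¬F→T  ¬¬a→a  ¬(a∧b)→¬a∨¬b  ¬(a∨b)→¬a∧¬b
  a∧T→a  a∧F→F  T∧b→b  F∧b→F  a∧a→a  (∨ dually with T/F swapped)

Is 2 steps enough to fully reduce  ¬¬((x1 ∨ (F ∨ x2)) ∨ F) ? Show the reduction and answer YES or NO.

  start: ¬¬((x1 ∨ (F ∨ x2)) ∨ F)
  [1] (x1 ∨ (F ∨ x2)) ∨ F
  [2] x1 ∨ (F ∨ x2)

Answer: NO — after 2 steps the term is x1 ∨ (F ∨ x2), not yet normal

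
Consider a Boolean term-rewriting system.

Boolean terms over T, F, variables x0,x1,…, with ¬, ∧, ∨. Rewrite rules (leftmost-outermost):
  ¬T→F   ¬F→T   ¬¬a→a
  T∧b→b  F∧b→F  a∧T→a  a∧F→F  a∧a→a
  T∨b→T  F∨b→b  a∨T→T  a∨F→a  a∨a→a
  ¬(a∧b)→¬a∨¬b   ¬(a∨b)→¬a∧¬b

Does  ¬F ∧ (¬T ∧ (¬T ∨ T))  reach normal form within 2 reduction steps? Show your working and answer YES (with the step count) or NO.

  start: ¬F ∧ (¬T ∧ (¬T ∨ T))
  →1  T ∧ (¬T ∧ (¬T ∨ T))
  →2  ¬T ∧ (¬T ∨ T)

Answer: NO — after 2 steps the term is ¬T ∧ (¬T ∨ T), not yet normal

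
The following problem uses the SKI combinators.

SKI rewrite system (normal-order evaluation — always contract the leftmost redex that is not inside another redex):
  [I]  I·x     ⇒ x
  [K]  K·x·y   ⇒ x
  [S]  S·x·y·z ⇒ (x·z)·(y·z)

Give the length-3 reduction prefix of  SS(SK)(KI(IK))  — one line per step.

  start: SS(SK)(KI(IK))
  [1] S(KI(IK))(SK(KI(IK)))
  [2] SI(SK(KI(IK)))
  [3] SI(SKI)

Answer: after 3 steps: SI(SKI)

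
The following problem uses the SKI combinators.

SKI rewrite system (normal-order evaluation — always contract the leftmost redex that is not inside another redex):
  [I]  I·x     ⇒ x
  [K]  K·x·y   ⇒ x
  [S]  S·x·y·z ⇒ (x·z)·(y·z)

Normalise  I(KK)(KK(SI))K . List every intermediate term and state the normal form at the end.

Answer: normal form = KK  (in 2 steps)

Reduction:
  start: I(KK)(KK(SI))K
  [1] KK(KK(SI))K
  [2] KK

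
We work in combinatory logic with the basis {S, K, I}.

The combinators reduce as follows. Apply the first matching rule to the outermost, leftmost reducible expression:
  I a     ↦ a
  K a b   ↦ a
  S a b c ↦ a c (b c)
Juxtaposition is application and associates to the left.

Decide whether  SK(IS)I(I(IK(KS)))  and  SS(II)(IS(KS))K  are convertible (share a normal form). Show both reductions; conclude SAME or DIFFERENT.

Term A:
  start: SK(IS)I(I(IK(KS)))
  step 1: KI(ISI)(I(IK(KS)))
  step 2: I(I(IK(KS)))
  step 3: I(IK(KS))
  step 4: IK(KS)
  step 5: K(KS)

Term B:
  start: SS(II)(IS(KS))K
  step 1: S(IS(KS))(II(IS(KS)))K
  step 2: IS(KS)K(II(IS(KS))K)
  step 3: S(KS)K(II(IS(KS))K)
  step 4: KS(II(IS(KS))K)(K(II(IS(KS))K))
  step 5: S(K(II(IS(KS))K))
  step 6: S(K(I(IS(KS))K))
  step 7: S(K(IS(KS)K))
  step 8: S(K(S(KS)K))

Answer: DIFFERENT — A ⇓ K(KS), B ⇓ S(K(S(KS)K))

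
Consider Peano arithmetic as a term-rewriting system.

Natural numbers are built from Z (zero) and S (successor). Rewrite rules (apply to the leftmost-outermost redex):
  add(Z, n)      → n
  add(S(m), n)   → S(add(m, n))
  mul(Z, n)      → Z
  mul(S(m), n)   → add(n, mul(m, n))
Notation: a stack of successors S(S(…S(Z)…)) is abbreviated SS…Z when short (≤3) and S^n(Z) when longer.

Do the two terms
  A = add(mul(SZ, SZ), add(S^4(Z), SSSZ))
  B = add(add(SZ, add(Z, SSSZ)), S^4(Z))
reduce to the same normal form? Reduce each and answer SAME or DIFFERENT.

Answer: SAME — A ⇓ S^8(Z), B ⇓ S^8(Z)

Reduction:
Term A:
  start: add(mul(SZ, SZ), add(S^4(Z), SSSZ))
  step 1: add(add(SZ, mul(Z, SZ)), add(S^4(Z), SSSZ))
  step 2: add(S(add(Z, mul(Z, SZ))), add(S^4(Z), SSSZ))
  step 3: S(add(add(Z, mul(Z, SZ)), add(S^4(Z), SSSZ)))
  step 4: S(add(mul(Z, SZ), add(S^4(Z), SSSZ)))
  step 5: S(add(Z, add(S^4(Z), SSSZ)))
  step 6: S(add(S^4(Z), SSSZ))
  step 7: S(S(add(SSSZ, SSSZ)))
  step 8: S(S(S(add(SSZ, SSSZ))))
  step 9: S(S(S(S(add(SZ, SSSZ)))))
  step 10: S(S(S(S(S(add(Z, SSSZ))))))
  step 11: S^8(Z)

Term B:
  start: add(add(SZ, add(Z, SSSZ)), S^4(Z))
  step 1: add(S(add(Z, add(Z, SSSZ))), S^4(Z))
  step 2: S(add(add(Z, add(Z, SSSZ)), S^4(Z)))
  step 3: S(add(add(Z, SSSZ), S^4(Z)))
  step 4: S(add(SSSZ, S^4(Z)))
  step 5: S(S(add(SSZ, S^4(Z))))
  step 6: S(S(S(add(SZ, S^4(Z)))))
  step 7: S(S(S(S(add(Z, S^4(Z))))))
  step 8: S^8(Z)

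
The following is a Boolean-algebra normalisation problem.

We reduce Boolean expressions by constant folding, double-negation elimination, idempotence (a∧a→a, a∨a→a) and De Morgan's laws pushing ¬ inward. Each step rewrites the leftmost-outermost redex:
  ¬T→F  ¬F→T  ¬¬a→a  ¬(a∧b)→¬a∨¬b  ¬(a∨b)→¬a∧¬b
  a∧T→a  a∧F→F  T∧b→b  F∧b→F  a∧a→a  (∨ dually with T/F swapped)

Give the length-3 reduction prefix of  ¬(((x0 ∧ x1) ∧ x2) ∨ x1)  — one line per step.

  start: ¬(((x0 ∧ x1) ∧ x2) ∨ x1)
  [1] ¬((x0 ∧ x1) ∧ x2) ∧ ¬x1
  [2] (¬(x0 ∧ x1) ∨ ¬x2) ∧ ¬x1
  [3] ((¬x0 ∨ ¬x1) ∨ ¬x2) ∧ ¬x1

Answer: after 3 steps: ((¬x0 ∨ ¬x1) ∨ ¬x2) ∧ ¬x1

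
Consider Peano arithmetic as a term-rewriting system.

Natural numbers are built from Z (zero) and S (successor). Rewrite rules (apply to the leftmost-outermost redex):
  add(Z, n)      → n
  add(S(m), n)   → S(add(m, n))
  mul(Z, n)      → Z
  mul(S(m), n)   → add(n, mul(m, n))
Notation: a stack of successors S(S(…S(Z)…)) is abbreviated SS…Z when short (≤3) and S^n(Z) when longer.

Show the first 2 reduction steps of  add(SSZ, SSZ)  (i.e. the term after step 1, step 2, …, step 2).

Answer: after 2 steps: S(S(add(Z, SSZ)))

Working:
  start: add(SSZ, SSZ)
  →1  S(add(SZ, SSZ))
  →2  S(S(add(Z, SSZ)))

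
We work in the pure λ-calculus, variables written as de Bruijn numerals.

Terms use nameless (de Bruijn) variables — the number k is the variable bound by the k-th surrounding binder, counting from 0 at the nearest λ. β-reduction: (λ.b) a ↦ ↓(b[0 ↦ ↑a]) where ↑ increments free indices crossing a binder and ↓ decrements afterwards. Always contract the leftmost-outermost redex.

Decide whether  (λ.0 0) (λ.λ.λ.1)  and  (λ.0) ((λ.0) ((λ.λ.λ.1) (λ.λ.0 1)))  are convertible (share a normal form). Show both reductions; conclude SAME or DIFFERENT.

Term A:
  start: (λ.0 0) (λ.λ.λ.1)
  [1] (λ.λ.λ.1) (λ.λ.λ.1)
  [2] λ.λ.1

Term B:
  start: (λ.0) ((λ.0) ((λ.λ.λ.1) (λ.λ.0 1)))
  [1] (λ.0) ((λ.λ.λ.1) (λ.λ.0 1))
  [2] (λ.λ.λ.1) (λ.λ.0 1)
  [3] λ.λ.1

Answer: SAME — A ⇓ λ.λ.1, B ⇓ λ.λ.1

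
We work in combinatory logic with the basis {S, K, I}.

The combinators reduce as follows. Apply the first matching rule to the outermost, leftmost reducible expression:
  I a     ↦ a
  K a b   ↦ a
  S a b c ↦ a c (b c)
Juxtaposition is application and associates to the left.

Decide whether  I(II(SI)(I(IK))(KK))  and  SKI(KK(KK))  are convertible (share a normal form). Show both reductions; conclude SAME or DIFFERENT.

Term A:
  start: I(II(SI)(I(IK))(KK))
  step 1: II(SI)(I(IK))(KK)
  step 2: I(SI)(I(IK))(KK)
  step 3: SI(I(IK))(KK)
  step 4: I(KK)(I(IK)(KK))
  step 5: KK(I(IK)(KK))
  step 6: K

Term B:
  start: SKI(KK(KK))
  step 1: K(KK(KK))(I(KK(KK)))
  step 2: KK(KK)
  step 3: K

Answer: SAME — A ⇓ K, B ⇓ K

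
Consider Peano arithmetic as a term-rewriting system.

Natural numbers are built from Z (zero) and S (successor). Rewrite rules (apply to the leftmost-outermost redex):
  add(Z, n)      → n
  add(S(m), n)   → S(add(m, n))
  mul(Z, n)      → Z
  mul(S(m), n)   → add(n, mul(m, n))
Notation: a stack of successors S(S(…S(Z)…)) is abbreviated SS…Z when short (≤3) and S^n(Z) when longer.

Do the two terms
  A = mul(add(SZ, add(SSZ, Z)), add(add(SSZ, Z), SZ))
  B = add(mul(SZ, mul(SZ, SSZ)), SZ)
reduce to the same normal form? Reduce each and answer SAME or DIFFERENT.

Answer: DIFFERENT — A ⇓ S^9(Z), B ⇓ SSSZ

Reduction:
Term A:
  start: mul(add(SZ, add(SSZ, Z)), add(add(SSZ, Z), SZ))
  →1  mul(S(add(Z, add(SSZ, Z))), add(add(SSZ, Z), SZ))
  →2  add(add(add(SSZ, Z), SZ), mul(add(Z, add(SSZ, Z)), add(add(SSZ, Z), SZ)))
  →3  add(add(S(add(SZ, Z)), SZ), mul(add(Z, add(SSZ, Z)), add(add(SSZ, Z), SZ)))
  →4  add(S(add(add(SZ, Z), SZ)), mul(add(Z, add(SSZ, Z)), add(add(SSZ, Z), SZ)))
  →5  S(add(add(add(SZ, Z), SZ), mul(add(Z, add(SSZ, Z)), add(add(SSZ, Z), SZ))))
  →6  S(add(add(S(add(Z, Z)), SZ), mul(add(Z, add(SSZ, Z)), add(add(SSZ, Z), SZ))))
  →7  S(add(S(add(add(Z, Z), SZ)), mul(add(Z, add(SSZ, Z)), add(add(SSZ, Z), SZ))))
  →8  S(S(add(add(add(Z, Z), SZ), mul(add(Z, add(SSZ, Z)), add(add(SSZ, Z), SZ)))))
  →9  S(S(add(add(Z, SZ), mul(add(Z, add(SSZ, Z)), add(add(SSZ, Z), SZ)))))
  →10  S(S(add(SZ, mul(add(Z, add(SSZ, Z)), add(add(SSZ, Z), SZ)))))
  →11  S(S(S(add(Z, mul(add(Z, add(SSZ, Z)), add(add(SSZ, Z), SZ))))))
  →12  S(S(S(mul(add(Z, add(SSZ, Z)), add(add(SSZ, Z), SZ)))))
  →13  S(S(S(mul(add(SSZ, Z), add(add(SSZ, Z), SZ)))))
  →14  S(S(S(mul(S(add(SZ, Z)), add(add(SSZ, Z), SZ)))))
  →15  S(S(S(add(add(add(SSZ, Z), SZ), mul(add(SZ, Z), add(add(SSZ, Z), SZ))))))
  →16  S(S(S(add(add(S(add(SZ, Z)), SZ), mul(add(SZ, Z), add(add(SSZ, Z), SZ))))))
  →17  S(S(S(add(S(add(add(SZ, Z), SZ)), mul(add(SZ, Z), add(add(SSZ, Z), SZ))))))
  →18  S(S(S(S(add(add(add(SZ, Z), SZ), mul(add(SZ, Z), add(add(SSZ, Z), SZ)))))))
  →19  S(S(S(S(add(add(S(add(Z, Z)), SZ), mul(add(SZ, Z), add(add(SSZ, Z), SZ)))))))
  →20  S(S(S(S(add(S(add(add(Z, Z), SZ)), mul(add(SZ, Z), add(add(SSZ, Z), SZ)))))))
  →21  S(S(S(S(S(add(add(add(Z, Z), SZ), mul(add(SZ, Z), add(add(SSZ, Z), SZ))))))))
  →22  S(S(S(S(S(add(add(Z, SZ), mul(add(SZ, Z), add(add(SSZ, Z), SZ))))))))
  →23  S(S(S(S(S(add(SZ, mul(add(SZ, Z), add(add(SSZ, Z), SZ))))))))
  →24  S(S(S(S(S(S(add(Z, mul(add(SZ, Z), add(add(SSZ, Z), SZ)))))))))
  →25  S(S(S(S(S(S(mul(add(SZ, Z), add(add(SSZ, Z), SZ))))))))
  →26  S(S(S(S(S(S(mul(S(add(Z, Z)), add(add(SSZ, Z), SZ))))))))
  →27  S(S(S(S(S(S(add(add(add(SSZ, Z), SZ), mul(add(Z, Z), add(add(SSZ, Z), SZ)))))))))
  →28  S(S(S(S(S(S(add(add(S(add(SZ, Z)), SZ), mul(add(Z, Z), add(add(SSZ, Z), SZ)))))))))
  →29  S(S(S(S(S(S(add(S(add(add(SZ, Z), SZ)), mul(add(Z, Z), add(add(SSZ, Z), SZ)))))))))
  →30  S(S(S(S(S(S(S(add(add(add(SZ, Z), SZ), mul(add(Z, Z), add(add(SSZ, Z), SZ))))))))))
  →31  S(S(S(S(S(S(S(add(add(S(add(Z, Z)), SZ), mul(add(Z, Z), add(add(SSZ, Z), SZ))))))))))
  →32  S(S(S(S(S(S(S(add(S(add(add(Z, Z), SZ)), mul(add(Z, Z), add(add(SSZ, Z), SZ))))))))))
  →33  S(S(S(S(S(S(S(S(add(add(add(Z, Z), SZ), mul(add(Z, Z), add(add(SSZ, Z), SZ)))))))))))
  →34  S(S(S(S(S(S(S(S(add(add(Z, SZ), mul(add(Z, Z), add(add(SSZ, Z), SZ)))))))))))
  →35  S(S(S(S(S(S(S(S(add(SZ, mul(add(Z, Z), add(add(SSZ, Z), SZ)))))))))))
  →36  S(S(S(S(S(S(S(S(S(add(Z, mul(add(Z, Z), add(add(SSZ, Z), SZ))))))))))))
  →37  S(S(S(S(S(S(S(S(S(mul(add(Z, Z), add(add(SSZ, Z), SZ)))))))))))
  →38  S(S(S(S(S(S(S(S(S(mul(Z, add(add(SSZ, Z), SZ)))))))))))
  →39  S^9(Z)

Term B:
  start: add(mul(SZ, mul(SZ, SSZ)), SZ)
  →1  add(add(mul(SZ, SSZ), mul(Z, mul(SZ, SSZ))), SZ)
  →2  add(add(add(SSZ, mul(Z, SSZ)), mul(Z, mul(SZ, SSZ))), SZ)
  →3  add(add(S(add(SZ, mul(Z, SSZ))), mul(Z, mul(SZ, SSZ))), SZ)
  →4  add(S(add(add(SZ, mul(Z, SSZ)), mul(Z, mul(SZ, SSZ)))), SZ)
  →5  S(add(add(add(SZ, mul(Z, SSZ)), mul(Z, mul(SZ, SSZ))), SZ))
  →6  S(add(add(S(add(Z, mul(Z, SSZ))), mul(Z, mul(SZ, SSZ))), SZ))
  →7  S(add(S(add(add(Z, mul(Z, SSZ)), mul(Z, mul(SZ, SSZ)))), SZ))
  →8  S(S(add(add(add(Z, mul(Z, SSZ)), mul(Z, mul(SZ, SSZ))), SZ)))
  →9  S(S(add(add(mul(Z, SSZ), mul(Z, mul(SZ, SSZ))), SZ)))
  →10  S(S(add(add(Z, mul(Z, mul(SZ, SSZ))), SZ)))
  →11  S(S(add(mul(Z, mul(SZ, SSZ)), SZ)))
  →12  S(S(add(Z, SZ)))
  →13  SSSZ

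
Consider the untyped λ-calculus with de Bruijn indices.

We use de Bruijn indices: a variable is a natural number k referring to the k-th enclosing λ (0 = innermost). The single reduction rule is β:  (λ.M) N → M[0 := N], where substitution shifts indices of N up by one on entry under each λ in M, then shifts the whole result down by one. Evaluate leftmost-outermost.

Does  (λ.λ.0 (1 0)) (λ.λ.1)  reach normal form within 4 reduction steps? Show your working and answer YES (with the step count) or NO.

  start: (λ.λ.0 (1 0)) (λ.λ.1)
  [1] λ.0 ((λ.λ.1) 0)
  [2] λ.0 (λ.1)

Answer: YES — reaches normal form λ.0 (λ.1) in 2 ≤ 4 steps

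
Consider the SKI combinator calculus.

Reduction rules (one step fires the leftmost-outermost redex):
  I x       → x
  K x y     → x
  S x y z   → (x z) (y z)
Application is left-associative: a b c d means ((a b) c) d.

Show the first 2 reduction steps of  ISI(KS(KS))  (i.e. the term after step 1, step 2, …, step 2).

Answer: after 2 steps: SIS

Reduction:
  start: ISI(KS(KS))
  [1] SI(KS(KS))
  [2] SIS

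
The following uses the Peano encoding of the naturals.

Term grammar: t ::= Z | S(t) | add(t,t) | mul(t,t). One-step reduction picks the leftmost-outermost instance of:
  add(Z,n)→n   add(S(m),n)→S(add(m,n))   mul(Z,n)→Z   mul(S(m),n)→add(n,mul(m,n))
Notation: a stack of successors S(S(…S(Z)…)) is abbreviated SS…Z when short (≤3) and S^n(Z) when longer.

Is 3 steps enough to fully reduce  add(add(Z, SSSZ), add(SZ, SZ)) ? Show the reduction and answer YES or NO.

  start: add(add(Z, SSSZ), add(SZ, SZ))
  step 1: add(SSSZ, add(SZ, SZ))
  step 2: S(add(SSZ, add(SZ, SZ)))
  step 3: S(S(add(SZ, add(SZ, SZ))))

Answer: NO — after 3 steps the term is S(S(add(SZ, add(SZ, SZ)))), not yet normal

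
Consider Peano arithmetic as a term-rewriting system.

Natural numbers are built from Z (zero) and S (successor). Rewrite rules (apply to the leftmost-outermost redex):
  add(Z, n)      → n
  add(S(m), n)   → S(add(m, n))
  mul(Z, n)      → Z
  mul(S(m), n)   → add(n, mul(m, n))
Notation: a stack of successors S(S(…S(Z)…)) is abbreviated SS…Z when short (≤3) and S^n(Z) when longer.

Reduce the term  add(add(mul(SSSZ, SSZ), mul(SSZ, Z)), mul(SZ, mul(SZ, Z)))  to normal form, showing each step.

Answer: normal form = S^6(Z)  (in 38 steps)

Derivation:
  start: add(add(mul(SSSZ, SSZ), mul(SSZ, Z)), mul(SZ, mul(SZ, Z)))
  step 1: add(add(add(SSZ, mul(SSZ, SSZ)), mul(SSZ, Z)), mul(SZ, mul(SZ, Z)))
  step 2: add(add(S(add(SZ, mul(SSZ, SSZ))), mul(SSZ, Z)), mul(SZ, mul(SZ, Z)))
  step 3: add(S(add(add(SZ, mul(SSZ, SSZ)), mul(SSZ, Z))), mul(SZ, mul(SZ, Z)))
  step 4: S(add(add(add(SZ, mul(SSZ, SSZ)), mul(SSZ, Z)), mul(SZ, mul(SZ, Z))))
  step 5: S(add(add(S(add(Z, mul(SSZ, SSZ))), mul(SSZ, Z)), mul(SZ, mul(SZ, Z))))
  step 6: S(add(S(add(add(Z, mul(SSZ, SSZ)), mul(SSZ, Z))), mul(SZ, mul(SZ, Z))))
  step 7: S(S(add(add(add(Z, mul(SSZ, SSZ)), mul(SSZ, Z)), mul(SZ, mul(SZ, Z)))))
  step 8: S(S(add(add(mul(SSZ, SSZ), mul(SSZ, Z)), mul(SZ, mul(SZ, Z)))))
  step 9: S(S(add(add(add(SSZ, mul(SZ, SSZ)), mul(SSZ, Z)), mul(SZ, mul(SZ, Z)))))
  step 10: S(S(add(add(S(add(SZ, mul(SZ, SSZ))), mul(SSZ, Z)), mul(SZ, mul(SZ, Z)))))
  step 11: S(S(add(S(add(add(SZ, mul(SZ, SSZ)), mul(SSZ, Z))), mul(SZ, mul(SZ, Z)))))
  step 12: S(S(S(add(add(add(SZ, mul(SZ, SSZ)), mul(SSZ, Z)), mul(SZ, mul(SZ, Z))))))
  step 13: S(S(S(add(add(S(add(Z, mul(SZ, SSZ))), mul(SSZ, Z)), mul(SZ, mul(SZ, Z))))))
  step 14: S(S(S(add(S(add(add(Z, mul(SZ, SSZ)), mul(SSZ, Z))), mul(SZ, mul(SZ, Z))))))
  step 15: S(S(S(S(add(add(add(Z, mul(SZ, SSZ)), mul(SSZ, Z)), mul(SZ, mul(SZ, Z)))))))
  step 16: S(S(S(S(add(add(mul(SZ, SSZ), mul(SSZ, Z)), mul(SZ, mul(SZ, Z)))))))
  step 17: S(S(S(S(add(add(add(SSZ, mul(Z, SSZ)), mul(SSZ, Z)), mul(SZ, mul(SZ, Z)))))))
  step 18: S(S(S(S(add(add(S(add(SZ, mul(Z, SSZ))), mul(SSZ, Z)), mul(SZ, mul(SZ, Z)))))))
  step 19: S(S(S(S(add(S(add(add(SZ, mul(Z, SSZ)), mul(SSZ, Z))), mul(SZ, mul(SZ, Z)))))))
  step 20: S(S(S(S(S(add(add(add(SZ, mul(Z, SSZ)), mul(SSZ, Z)), mul(SZ, mul(SZ, Z))))))))
  step 21: S(S(S(S(S(add(add(S(add(Z, mul(Z, SSZ))), mul(SSZ, Z)), mul(SZ, mul(SZ, Z))))))))
  step 22: S(S(S(S(S(add(S(add(add(Z, mul(Z, SSZ)), mul(SSZ, Z))), mul(SZ, mul(SZ, Z))))))))
  step 23: S(S(S(S(S(S(add(add(add(Z, mul(Z, SSZ)), mul(SSZ, Z)), mul(SZ, mul(SZ, Z)))))))))
  step 24: S(S(S(S(S(S(add(add(mul(Z, SSZ), mul(SSZ, Z)), mul(SZ, mul(SZ, Z)))))))))
  step 25: S(S(S(S(S(S(add(add(Z, mul(SSZ, Z)), mul(SZ, mul(SZ, Z)))))))))
  step 26: S(S(S(S(S(S(add(mul(SSZ, Z), mul(SZ, mul(SZ, Z)))))))))
  step 27: S(S(S(S(S(S(add(add(Z, mul(SZ, Z)), mul(SZ, mul(SZ, Z)))))))))
  step 28: S(S(S(S(S(S(add(mul(SZ, Z), mul(SZ, mul(SZ, Z)))))))))
  step 29: S(S(S(S(S(S(add(add(Z, mul(Z, Z)), mul(SZ, mul(SZ, Z)))))))))
  step 30: S(S(S(S(S(S(add(mul(Z, Z), mul(SZ, mul(SZ, Z)))))))))
  step 31: S(S(S(S(S(S(add(Z, mul(SZ, mul(SZ, Z)))))))))
  step 32: S(S(S(S(S(S(mul(SZ, mul(SZ, Z))))))))
  step 33: S(S(S(S(S(S(add(mul(SZ, Z), mul(Z, mul(SZ, Z)))))))))
  step 34: S(S(S(S(S(S(add(add(Z, mul(Z, Z)), mul(Z, mul(SZ, Z)))))))))
  step 35: S(S(S(S(S(S(add(mul(Z, Z), mul(Z, mul(SZ, Z)))))))))
  step 36: S(S(S(S(S(S(add(Z, mul(Z, mul(SZ, Z)))))))))
  step 37: S(S(S(S(S(S(mul(Z, mul(SZ, Z))))))))
  step 38: S^6(Z)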